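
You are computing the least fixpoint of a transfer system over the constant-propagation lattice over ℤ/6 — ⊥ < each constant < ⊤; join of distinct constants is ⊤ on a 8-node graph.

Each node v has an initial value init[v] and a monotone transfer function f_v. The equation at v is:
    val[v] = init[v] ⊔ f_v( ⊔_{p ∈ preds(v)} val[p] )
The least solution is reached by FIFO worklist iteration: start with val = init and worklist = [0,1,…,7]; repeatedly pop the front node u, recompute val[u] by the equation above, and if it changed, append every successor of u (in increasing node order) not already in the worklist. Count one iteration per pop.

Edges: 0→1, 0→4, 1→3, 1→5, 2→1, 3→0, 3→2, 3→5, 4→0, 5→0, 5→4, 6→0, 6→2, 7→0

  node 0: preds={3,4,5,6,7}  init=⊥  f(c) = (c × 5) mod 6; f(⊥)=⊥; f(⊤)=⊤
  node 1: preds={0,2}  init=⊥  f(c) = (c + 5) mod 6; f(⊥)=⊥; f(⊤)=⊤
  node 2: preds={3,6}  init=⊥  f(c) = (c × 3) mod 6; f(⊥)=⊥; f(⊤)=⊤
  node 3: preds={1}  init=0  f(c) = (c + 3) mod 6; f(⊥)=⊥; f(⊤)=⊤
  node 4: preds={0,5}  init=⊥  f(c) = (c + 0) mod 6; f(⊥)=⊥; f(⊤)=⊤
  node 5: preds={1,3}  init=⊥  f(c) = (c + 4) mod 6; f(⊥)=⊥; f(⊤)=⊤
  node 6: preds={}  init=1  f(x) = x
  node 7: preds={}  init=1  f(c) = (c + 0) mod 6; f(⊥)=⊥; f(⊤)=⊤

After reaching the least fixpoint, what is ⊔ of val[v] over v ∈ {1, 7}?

Worklist (12 pops):
  #1 pop 0: in=⊤ → ⊤ (was ⊥); enqueue []
  #2 pop 1: in=⊤ → ⊤ (was ⊥); enqueue []
  #3 pop 2: in=⊤ → ⊤ (was ⊥); enqueue [1]
  #4 pop 3: in=⊤ → ⊤ (was 0); enqueue [0,2]
  #5 pop 4: in=⊤ → ⊤ (was ⊥); enqueue []
  #6 pop 5: in=⊤ → ⊤ (was ⊥); enqueue [4]
  #7 pop 6: in=⊥ → 1 (no change)
  #8 pop 7: in=⊥ → 1 (no change)
  #9 pop 1: in=⊤ → ⊤ (no change)
  #10 pop 0: in=⊤ → ⊤ (no change)
  #11 pop 2: in=⊤ → ⊤ (no change)
  #12 pop 4: in=⊤ → ⊤ (no change)

Fixpoint:
  val[0] = ⊤
  val[1] = ⊤
  val[2] = ⊤
  val[3] = ⊤
  val[4] = ⊤
  val[5] = ⊤
  val[6] = 1
  val[7] = 1

⊤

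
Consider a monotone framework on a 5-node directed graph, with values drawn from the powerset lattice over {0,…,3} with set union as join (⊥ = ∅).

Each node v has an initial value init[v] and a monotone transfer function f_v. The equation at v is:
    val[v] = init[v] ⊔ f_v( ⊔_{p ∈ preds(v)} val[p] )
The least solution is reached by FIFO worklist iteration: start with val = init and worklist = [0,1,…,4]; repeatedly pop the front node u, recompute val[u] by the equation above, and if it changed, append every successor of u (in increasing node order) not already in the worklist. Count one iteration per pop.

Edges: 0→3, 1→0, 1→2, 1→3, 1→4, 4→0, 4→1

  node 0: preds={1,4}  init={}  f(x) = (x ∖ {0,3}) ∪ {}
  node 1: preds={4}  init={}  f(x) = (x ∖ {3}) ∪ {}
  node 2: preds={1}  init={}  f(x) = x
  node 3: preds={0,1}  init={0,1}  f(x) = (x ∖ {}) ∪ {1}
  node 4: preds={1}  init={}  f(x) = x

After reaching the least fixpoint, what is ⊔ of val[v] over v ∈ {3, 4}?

{0,1}

Iteration log — 5 steps:
  step 1. node 0  ⊔preds={}  new={}  stable
  step 2. node 1  ⊔preds={}  new={}  stable
  step 3. node 2  ⊔preds={}  new={}  stable
  step 4. node 3  ⊔preds={}  new={0,1}  stable
  step 5. node 4  ⊔preds={}  new={}  stable

Least fixpoint reached:
  node 0: {}
  node 1: {}
  node 2: {}
  node 3: {0,1}
  node 4: {}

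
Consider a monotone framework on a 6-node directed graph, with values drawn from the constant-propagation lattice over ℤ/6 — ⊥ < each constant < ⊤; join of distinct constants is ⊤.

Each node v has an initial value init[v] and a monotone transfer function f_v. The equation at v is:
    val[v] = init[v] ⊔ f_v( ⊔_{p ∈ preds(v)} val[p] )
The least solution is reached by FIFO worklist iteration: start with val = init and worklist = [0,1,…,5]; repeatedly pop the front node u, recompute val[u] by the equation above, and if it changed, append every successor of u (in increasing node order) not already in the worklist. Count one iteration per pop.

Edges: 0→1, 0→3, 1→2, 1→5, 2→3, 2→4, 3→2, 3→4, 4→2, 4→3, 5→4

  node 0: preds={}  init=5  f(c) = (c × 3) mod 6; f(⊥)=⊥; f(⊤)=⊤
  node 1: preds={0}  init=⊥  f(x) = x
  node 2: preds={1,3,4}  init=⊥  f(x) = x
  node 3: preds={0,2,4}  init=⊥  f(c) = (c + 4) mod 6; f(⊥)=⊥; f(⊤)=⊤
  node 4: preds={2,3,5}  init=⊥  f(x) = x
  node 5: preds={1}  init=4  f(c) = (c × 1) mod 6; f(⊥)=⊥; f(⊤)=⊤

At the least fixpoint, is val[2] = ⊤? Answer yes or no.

Iteration log — 10 steps:
  step 1. node 0  ⊔preds=⊥  new=5  stable
  step 2. node 1  ⊔preds=5  new=5  old=⊥  +wl: 
  step 3. node 2  ⊔preds=5  new=5  old=⊥  +wl: 
  step 4. node 3  ⊔preds=5  new=3  old=⊥  +wl: 2
  step 5. node 4  ⊔preds=⊤  new=⊤  old=⊥  +wl: 3
  step 6. node 5  ⊔preds=5  new=⊤  old=4  +wl: 4
  step 7. node 2  ⊔preds=⊤  new=⊤  old=5  +wl: 
  step 8. node 3  ⊔preds=⊤  new=⊤  old=3  +wl: 2
  step 9. node 4  ⊔preds=⊤  new=⊤  stable
  step 10. node 2  ⊔preds=⊤  new=⊤  stable

Least fixpoint reached:
  node 0: 5
  node 1: 5
  node 2: ⊤
  node 3: ⊤
  node 4: ⊤
  node 5: ⊤

yes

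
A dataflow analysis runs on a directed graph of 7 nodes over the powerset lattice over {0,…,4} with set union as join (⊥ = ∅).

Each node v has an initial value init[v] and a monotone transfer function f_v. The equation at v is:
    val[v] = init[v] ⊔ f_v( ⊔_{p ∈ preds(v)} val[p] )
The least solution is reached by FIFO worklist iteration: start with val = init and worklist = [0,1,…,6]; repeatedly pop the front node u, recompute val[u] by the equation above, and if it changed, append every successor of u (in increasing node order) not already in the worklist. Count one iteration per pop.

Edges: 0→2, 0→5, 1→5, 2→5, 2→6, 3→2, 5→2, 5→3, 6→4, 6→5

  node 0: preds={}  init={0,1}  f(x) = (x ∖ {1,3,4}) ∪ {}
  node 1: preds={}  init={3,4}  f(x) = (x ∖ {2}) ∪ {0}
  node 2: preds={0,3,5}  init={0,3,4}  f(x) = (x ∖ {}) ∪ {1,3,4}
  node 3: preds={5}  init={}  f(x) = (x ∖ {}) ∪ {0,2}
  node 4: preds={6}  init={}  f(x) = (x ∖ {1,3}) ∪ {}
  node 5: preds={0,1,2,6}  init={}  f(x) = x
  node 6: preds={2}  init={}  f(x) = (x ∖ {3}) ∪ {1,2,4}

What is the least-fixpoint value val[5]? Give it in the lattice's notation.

Trace (14 dequeues):
  [1] u=0 | in {} | out {0,1} | ==
  [2] u=1 | in {} | out {0,3,4} | prev {3,4} | push {}
  [3] u=2 | in {0,1} | out {0,1,3,4} | prev {0,3,4} | push {}
  [4] u=3 | in {} | out {0,2} | prev {} | push {2}
  [5] u=4 | in {} | out {} | ==
  [6] u=5 | in {0,1,3,4} | out {0,1,3,4} | prev {} | push {3}
  [7] u=6 | in {0,1,3,4} | out {0,1,2,4} | prev {} | push {4,5}
  [8] u=2 | in {0,1,2,3,4} | out {0,1,2,3,4} | prev {0,1,3,4} | push {6}
  [9] u=3 | in {0,1,3,4} | out {0,1,2,3,4} | prev {0,2} | push {2}
  [10] u=4 | in {0,1,2,4} | out {0,2,4} | prev {} | push {}
  [11] u=5 | in {0,1,2,3,4} | out {0,1,2,3,4} | prev {0,1,3,4} | push {3}
  [12] u=6 | in {0,1,2,3,4} | out {0,1,2,4} | ==
  [13] u=2 | in {0,1,2,3,4} | out {0,1,2,3,4} | ==
  [14] u=3 | in {0,1,2,3,4} | out {0,1,2,3,4} | ==

Converged values:
  [0] {0,1}
  [1] {0,3,4}
  [2] {0,1,2,3,4}
  [3] {0,1,2,3,4}
  [4] {0,2,4}
  [5] {0,1,2,3,4}
  [6] {0,1,2,4}

{0,1,2,3,4}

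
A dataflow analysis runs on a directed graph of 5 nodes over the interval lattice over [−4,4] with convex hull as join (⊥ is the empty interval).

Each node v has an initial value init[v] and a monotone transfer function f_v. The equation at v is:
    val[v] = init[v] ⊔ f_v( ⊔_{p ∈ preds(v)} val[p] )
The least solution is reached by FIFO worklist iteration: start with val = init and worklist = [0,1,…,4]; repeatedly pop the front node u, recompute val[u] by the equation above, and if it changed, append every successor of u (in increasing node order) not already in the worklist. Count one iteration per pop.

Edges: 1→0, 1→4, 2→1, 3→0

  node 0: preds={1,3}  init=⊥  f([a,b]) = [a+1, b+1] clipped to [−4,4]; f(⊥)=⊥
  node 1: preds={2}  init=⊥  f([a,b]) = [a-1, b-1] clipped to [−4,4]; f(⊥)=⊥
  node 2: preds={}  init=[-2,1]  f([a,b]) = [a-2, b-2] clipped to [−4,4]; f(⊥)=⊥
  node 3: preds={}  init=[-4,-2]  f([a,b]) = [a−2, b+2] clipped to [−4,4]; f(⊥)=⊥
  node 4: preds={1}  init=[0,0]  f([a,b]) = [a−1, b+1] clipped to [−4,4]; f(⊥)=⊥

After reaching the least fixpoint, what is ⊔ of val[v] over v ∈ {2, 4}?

[-4,1]

Trace (6 dequeues):
  [1] u=0 | in [-4,-2] | out [-3,-1] | prev ⊥ | push {}
  [2] u=1 | in [-2,1] | out [-3,0] | prev ⊥ | push {0}
  [3] u=2 | in ⊥ | out [-2,1] | ==
  [4] u=3 | in ⊥ | out [-4,-2] | ==
  [5] u=4 | in [-3,0] | out [-4,1] | prev [0,0] | push {}
  [6] u=0 | in [-4,0] | out [-3,1] | prev [-3,-1] | push {}

Converged values:
  [0] [-3,1]
  [1] [-3,0]
  [2] [-2,1]
  [3] [-4,-2]
  [4] [-4,1]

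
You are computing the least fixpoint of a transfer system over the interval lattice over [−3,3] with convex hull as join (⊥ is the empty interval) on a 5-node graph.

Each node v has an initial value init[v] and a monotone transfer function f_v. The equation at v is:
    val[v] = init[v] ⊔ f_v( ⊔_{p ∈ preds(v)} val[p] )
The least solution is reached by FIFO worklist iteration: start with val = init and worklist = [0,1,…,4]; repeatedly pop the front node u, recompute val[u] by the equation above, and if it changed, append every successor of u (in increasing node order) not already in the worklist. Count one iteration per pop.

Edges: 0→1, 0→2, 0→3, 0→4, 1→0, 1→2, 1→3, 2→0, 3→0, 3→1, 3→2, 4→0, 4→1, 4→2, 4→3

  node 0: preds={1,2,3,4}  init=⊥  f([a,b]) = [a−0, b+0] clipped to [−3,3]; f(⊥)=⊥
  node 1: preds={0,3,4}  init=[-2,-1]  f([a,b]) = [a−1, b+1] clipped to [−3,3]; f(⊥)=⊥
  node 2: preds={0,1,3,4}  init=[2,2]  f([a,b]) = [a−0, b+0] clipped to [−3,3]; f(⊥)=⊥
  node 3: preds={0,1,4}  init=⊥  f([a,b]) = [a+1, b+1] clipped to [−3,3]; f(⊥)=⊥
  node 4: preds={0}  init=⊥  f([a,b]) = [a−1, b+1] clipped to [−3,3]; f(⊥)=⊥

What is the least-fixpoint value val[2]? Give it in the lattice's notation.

[-3,3]

Worklist (10 pops):
  #1 pop 0: in=[-2,2] → [-2,2] (was ⊥); enqueue []
  #2 pop 1: in=[-2,2] → [-3,3] (was [-2,-1]); enqueue [0]
  #3 pop 2: in=[-3,3] → [-3,3] (was [2,2]); enqueue []
  #4 pop 3: in=[-3,3] → [-2,3] (was ⊥); enqueue [1,2]
  #5 pop 4: in=[-2,2] → [-3,3] (was ⊥); enqueue [3]
  #6 pop 0: in=[-3,3] → [-3,3] (was [-2,2]); enqueue [4]
  #7 pop 1: in=[-3,3] → [-3,3] (no change)
  #8 pop 2: in=[-3,3] → [-3,3] (no change)
  #9 pop 3: in=[-3,3] → [-2,3] (no change)
  #10 pop 4: in=[-3,3] → [-3,3] (no change)

Fixpoint:
  val[0] = [-3,3]
  val[1] = [-3,3]
  val[2] = [-3,3]
  val[3] = [-2,3]
  val[4] = [-3,3]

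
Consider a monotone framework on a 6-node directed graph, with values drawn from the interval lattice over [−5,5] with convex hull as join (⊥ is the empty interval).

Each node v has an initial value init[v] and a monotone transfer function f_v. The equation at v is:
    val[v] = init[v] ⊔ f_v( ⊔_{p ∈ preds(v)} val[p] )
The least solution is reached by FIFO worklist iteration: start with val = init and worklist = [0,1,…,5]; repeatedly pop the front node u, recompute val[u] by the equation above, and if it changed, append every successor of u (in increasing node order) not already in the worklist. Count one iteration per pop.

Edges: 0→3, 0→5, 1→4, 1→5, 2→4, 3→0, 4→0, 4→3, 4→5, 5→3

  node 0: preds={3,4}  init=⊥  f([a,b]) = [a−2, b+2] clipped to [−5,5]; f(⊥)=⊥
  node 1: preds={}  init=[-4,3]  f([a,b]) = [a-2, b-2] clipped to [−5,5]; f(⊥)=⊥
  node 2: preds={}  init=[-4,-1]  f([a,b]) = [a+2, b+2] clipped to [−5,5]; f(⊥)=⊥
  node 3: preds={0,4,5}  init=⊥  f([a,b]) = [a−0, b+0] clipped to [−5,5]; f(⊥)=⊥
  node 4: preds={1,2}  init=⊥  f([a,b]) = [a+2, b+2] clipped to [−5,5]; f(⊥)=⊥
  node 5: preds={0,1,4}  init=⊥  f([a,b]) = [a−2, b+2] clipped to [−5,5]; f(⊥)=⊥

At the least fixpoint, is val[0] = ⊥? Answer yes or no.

Worklist (12 pops):
  #1 pop 0: in=⊥ → ⊥ (no change)
  #2 pop 1: in=⊥ → [-4,3] (no change)
  #3 pop 2: in=⊥ → [-4,-1] (no change)
  #4 pop 3: in=⊥ → ⊥ (no change)
  #5 pop 4: in=[-4,3] → [-2,5] (was ⊥); enqueue [0,3]
  #6 pop 5: in=[-4,5] → [-5,5] (was ⊥); enqueue []
  #7 pop 0: in=[-2,5] → [-4,5] (was ⊥); enqueue [5]
  #8 pop 3: in=[-5,5] → [-5,5] (was ⊥); enqueue [0]
  #9 pop 5: in=[-4,5] → [-5,5] (no change)
  #10 pop 0: in=[-5,5] → [-5,5] (was [-4,5]); enqueue [3,5]
  #11 pop 3: in=[-5,5] → [-5,5] (no change)
  #12 pop 5: in=[-5,5] → [-5,5] (no change)

Fixpoint:
  val[0] = [-5,5]
  val[1] = [-4,3]
  val[2] = [-4,-1]
  val[3] = [-5,5]
  val[4] = [-2,5]
  val[5] = [-5,5]

no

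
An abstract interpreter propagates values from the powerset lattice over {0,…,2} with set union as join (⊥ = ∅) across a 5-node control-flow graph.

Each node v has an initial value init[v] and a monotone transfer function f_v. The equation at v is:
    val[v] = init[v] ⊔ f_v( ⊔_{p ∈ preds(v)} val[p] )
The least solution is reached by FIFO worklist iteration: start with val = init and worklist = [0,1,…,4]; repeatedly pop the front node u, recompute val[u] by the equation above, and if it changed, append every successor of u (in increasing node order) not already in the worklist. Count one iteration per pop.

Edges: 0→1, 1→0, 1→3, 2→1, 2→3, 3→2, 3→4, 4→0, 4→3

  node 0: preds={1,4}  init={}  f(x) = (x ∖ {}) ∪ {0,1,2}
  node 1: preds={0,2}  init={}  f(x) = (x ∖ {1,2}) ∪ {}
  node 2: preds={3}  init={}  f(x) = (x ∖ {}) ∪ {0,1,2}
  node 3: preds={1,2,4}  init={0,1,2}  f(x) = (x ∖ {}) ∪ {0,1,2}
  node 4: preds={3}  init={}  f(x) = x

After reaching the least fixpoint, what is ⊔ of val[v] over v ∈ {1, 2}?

{0,1,2}

Trace (8 dequeues):
  [1] u=0 | in {} | out {0,1,2} | prev {} | push {}
  [2] u=1 | in {0,1,2} | out {0} | prev {} | push {0}
  [3] u=2 | in {0,1,2} | out {0,1,2} | prev {} | push {1}
  [4] u=3 | in {0,1,2} | out {0,1,2} | ==
  [5] u=4 | in {0,1,2} | out {0,1,2} | prev {} | push {3}
  [6] u=0 | in {0,1,2} | out {0,1,2} | ==
  [7] u=1 | in {0,1,2} | out {0} | ==
  [8] u=3 | in {0,1,2} | out {0,1,2} | ==

Converged values:
  [0] {0,1,2}
  [1] {0}
  [2] {0,1,2}
  [3] {0,1,2}
  [4] {0,1,2}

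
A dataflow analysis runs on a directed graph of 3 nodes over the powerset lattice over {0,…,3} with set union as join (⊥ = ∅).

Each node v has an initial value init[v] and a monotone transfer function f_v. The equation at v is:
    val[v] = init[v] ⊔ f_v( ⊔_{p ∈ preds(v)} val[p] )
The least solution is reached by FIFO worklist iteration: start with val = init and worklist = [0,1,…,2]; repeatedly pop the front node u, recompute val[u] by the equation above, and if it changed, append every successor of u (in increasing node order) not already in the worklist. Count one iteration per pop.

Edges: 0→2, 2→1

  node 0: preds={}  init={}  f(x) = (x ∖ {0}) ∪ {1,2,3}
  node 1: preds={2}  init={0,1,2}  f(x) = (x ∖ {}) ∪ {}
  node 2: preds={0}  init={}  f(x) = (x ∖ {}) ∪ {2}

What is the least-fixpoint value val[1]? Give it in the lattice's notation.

{0,1,2,3}

Worklist (4 pops):
  #1 pop 0: in={} → {1,2,3} (was {}); enqueue []
  #2 pop 1: in={} → {0,1,2} (no change)
  #3 pop 2: in={1,2,3} → {1,2,3} (was {}); enqueue [1]
  #4 pop 1: in={1,2,3} → {0,1,2,3} (was {0,1,2}); enqueue []

Fixpoint:
  val[0] = {1,2,3}
  val[1] = {0,1,2,3}
  val[2] = {1,2,3}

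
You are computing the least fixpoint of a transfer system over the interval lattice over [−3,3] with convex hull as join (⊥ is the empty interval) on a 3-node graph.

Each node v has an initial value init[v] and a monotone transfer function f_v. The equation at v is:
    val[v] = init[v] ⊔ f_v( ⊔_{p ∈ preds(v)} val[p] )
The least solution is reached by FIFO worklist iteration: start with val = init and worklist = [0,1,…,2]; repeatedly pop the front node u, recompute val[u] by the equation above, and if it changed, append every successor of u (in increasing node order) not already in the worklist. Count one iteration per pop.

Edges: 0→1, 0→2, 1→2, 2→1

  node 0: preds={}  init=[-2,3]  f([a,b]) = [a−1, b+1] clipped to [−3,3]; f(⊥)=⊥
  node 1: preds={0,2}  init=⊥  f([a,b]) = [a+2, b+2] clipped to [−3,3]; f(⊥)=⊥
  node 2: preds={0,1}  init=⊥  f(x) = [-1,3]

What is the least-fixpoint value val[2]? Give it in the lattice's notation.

[-1,3]

Trace (4 dequeues):
  [1] u=0 | in ⊥ | out [-2,3] | ==
  [2] u=1 | in [-2,3] | out [0,3] | prev ⊥ | push {}
  [3] u=2 | in [-2,3] | out [-1,3] | prev ⊥ | push {1}
  [4] u=1 | in [-2,3] | out [0,3] | ==

Converged values:
  [0] [-2,3]
  [1] [0,3]
  [2] [-1,3]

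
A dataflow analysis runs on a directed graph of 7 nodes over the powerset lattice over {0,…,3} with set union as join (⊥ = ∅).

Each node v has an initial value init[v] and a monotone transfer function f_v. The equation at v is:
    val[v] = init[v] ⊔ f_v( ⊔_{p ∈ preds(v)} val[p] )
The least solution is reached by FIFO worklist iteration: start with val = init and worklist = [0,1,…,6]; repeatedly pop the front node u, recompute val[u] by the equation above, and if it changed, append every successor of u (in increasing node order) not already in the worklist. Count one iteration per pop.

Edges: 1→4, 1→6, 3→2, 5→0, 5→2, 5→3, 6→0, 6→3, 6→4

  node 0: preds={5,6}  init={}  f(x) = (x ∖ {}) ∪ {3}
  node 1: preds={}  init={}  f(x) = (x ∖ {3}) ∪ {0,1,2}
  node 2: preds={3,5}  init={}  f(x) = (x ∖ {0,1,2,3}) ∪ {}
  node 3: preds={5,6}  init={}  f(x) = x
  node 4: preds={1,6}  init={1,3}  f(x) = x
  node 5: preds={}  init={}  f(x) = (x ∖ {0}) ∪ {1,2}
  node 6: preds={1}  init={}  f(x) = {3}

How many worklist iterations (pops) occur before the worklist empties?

Worklist (12 pops):
  #1 pop 0: in={} → {3} (was {}); enqueue []
  #2 pop 1: in={} → {0,1,2} (was {}); enqueue []
  #3 pop 2: in={} → {} (no change)
  #4 pop 3: in={} → {} (no change)
  #5 pop 4: in={0,1,2} → {0,1,2,3} (was {1,3}); enqueue []
  #6 pop 5: in={} → {1,2} (was {}); enqueue [0,2,3]
  #7 pop 6: in={0,1,2} → {3} (was {}); enqueue [4]
  #8 pop 0: in={1,2,3} → {1,2,3} (was {3}); enqueue []
  #9 pop 2: in={1,2} → {} (no change)
  #10 pop 3: in={1,2,3} → {1,2,3} (was {}); enqueue [2]
  #11 pop 4: in={0,1,2,3} → {0,1,2,3} (no change)
  #12 pop 2: in={1,2,3} → {} (no change)

Fixpoint:
  val[0] = {1,2,3}
  val[1] = {0,1,2}
  val[2] = {}
  val[3] = {1,2,3}
  val[4] = {0,1,2,3}
  val[5] = {1,2}
  val[6] = {3}

12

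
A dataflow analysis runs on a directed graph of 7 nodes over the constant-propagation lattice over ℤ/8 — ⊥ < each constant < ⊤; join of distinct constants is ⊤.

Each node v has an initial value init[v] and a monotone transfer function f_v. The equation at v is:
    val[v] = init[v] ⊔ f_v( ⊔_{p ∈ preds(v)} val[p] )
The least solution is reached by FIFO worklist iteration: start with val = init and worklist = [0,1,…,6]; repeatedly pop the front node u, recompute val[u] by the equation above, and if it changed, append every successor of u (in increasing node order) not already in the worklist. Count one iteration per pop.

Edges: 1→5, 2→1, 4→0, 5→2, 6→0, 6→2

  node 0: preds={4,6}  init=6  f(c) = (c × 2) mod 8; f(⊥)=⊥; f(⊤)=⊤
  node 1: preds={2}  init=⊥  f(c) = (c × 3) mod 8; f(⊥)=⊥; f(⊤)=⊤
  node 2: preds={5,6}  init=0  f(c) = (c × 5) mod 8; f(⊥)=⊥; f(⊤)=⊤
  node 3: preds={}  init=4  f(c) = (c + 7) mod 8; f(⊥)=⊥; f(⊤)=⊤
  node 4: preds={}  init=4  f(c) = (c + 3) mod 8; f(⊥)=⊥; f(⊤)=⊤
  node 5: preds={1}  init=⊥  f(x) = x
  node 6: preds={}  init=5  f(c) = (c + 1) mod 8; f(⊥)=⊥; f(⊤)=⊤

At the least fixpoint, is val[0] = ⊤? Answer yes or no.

yes

Trace (11 dequeues):
  [1] u=0 | in ⊤ | out ⊤ | prev 6 | push {}
  [2] u=1 | in 0 | out 0 | prev ⊥ | push {}
  [3] u=2 | in 5 | out ⊤ | prev 0 | push {1}
  [4] u=3 | in ⊥ | out 4 | ==
  [5] u=4 | in ⊥ | out 4 | ==
  [6] u=5 | in 0 | out 0 | prev ⊥ | push {2}
  [7] u=6 | in ⊥ | out 5 | ==
  [8] u=1 | in ⊤ | out ⊤ | prev 0 | push {5}
  [9] u=2 | in ⊤ | out ⊤ | ==
  [10] u=5 | in ⊤ | out ⊤ | prev 0 | push {2}
  [11] u=2 | in ⊤ | out ⊤ | ==

Converged values:
  [0] ⊤
  [1] ⊤
  [2] ⊤
  [3] 4
  [4] 4
  [5] ⊤
  [6] 5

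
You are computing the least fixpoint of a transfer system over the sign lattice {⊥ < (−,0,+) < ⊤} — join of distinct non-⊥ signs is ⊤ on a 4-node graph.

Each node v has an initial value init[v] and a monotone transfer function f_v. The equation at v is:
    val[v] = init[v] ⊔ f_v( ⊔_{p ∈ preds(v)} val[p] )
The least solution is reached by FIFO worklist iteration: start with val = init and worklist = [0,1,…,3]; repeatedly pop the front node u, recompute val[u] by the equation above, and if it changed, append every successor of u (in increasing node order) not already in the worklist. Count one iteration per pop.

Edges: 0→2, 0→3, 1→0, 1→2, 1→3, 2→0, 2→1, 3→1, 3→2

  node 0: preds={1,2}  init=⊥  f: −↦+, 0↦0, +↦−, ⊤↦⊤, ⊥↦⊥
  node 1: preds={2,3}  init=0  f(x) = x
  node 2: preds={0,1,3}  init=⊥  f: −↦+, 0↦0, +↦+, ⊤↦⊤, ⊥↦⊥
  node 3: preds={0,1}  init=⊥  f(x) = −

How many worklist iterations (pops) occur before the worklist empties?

Worklist (11 pops):
  #1 pop 0: in=0 → 0 (was ⊥); enqueue []
  #2 pop 1: in=⊥ → 0 (no change)
  #3 pop 2: in=0 → 0 (was ⊥); enqueue [0,1]
  #4 pop 3: in=0 → − (was ⊥); enqueue [2]
  #5 pop 0: in=0 → 0 (no change)
  #6 pop 1: in=⊤ → ⊤ (was 0); enqueue [0,3]
  #7 pop 2: in=⊤ → ⊤ (was 0); enqueue [1]
  #8 pop 0: in=⊤ → ⊤ (was 0); enqueue [2]
  #9 pop 3: in=⊤ → − (no change)
  #10 pop 1: in=⊤ → ⊤ (no change)
  #11 pop 2: in=⊤ → ⊤ (no change)

Fixpoint:
  val[0] = ⊤
  val[1] = ⊤
  val[2] = ⊤
  val[3] = −

11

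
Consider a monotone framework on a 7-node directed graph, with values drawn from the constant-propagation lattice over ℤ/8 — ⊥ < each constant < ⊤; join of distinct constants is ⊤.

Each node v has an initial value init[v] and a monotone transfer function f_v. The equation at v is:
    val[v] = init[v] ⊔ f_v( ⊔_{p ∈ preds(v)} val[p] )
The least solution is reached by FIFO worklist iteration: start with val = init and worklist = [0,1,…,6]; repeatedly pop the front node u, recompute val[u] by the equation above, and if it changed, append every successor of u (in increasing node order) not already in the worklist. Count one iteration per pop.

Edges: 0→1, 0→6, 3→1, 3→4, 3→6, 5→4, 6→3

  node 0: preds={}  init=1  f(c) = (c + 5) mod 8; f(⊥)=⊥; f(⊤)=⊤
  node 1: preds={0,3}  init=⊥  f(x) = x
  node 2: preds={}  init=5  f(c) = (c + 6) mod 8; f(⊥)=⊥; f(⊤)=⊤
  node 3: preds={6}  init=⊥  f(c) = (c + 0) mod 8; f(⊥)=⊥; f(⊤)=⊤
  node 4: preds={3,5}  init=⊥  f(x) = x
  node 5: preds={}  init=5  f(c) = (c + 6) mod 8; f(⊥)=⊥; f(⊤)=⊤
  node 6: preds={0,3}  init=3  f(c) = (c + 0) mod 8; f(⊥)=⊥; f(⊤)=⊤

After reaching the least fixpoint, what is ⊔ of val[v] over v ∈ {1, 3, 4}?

⊤

Trace (12 dequeues):
  [1] u=0 | in ⊥ | out 1 | ==
  [2] u=1 | in 1 | out 1 | prev ⊥ | push {}
  [3] u=2 | in ⊥ | out 5 | ==
  [4] u=3 | in 3 | out 3 | prev ⊥ | push {1}
  [5] u=4 | in ⊤ | out ⊤ | prev ⊥ | push {}
  [6] u=5 | in ⊥ | out 5 | ==
  [7] u=6 | in ⊤ | out ⊤ | prev 3 | push {3}
  [8] u=1 | in ⊤ | out ⊤ | prev 1 | push {}
  [9] u=3 | in ⊤ | out ⊤ | prev 3 | push {1,4,6}
  [10] u=1 | in ⊤ | out ⊤ | ==
  [11] u=4 | in ⊤ | out ⊤ | ==
  [12] u=6 | in ⊤ | out ⊤ | ==

Converged values:
  [0] 1
  [1] ⊤
  [2] 5
  [3] ⊤
  [4] ⊤
  [5] 5
  [6] ⊤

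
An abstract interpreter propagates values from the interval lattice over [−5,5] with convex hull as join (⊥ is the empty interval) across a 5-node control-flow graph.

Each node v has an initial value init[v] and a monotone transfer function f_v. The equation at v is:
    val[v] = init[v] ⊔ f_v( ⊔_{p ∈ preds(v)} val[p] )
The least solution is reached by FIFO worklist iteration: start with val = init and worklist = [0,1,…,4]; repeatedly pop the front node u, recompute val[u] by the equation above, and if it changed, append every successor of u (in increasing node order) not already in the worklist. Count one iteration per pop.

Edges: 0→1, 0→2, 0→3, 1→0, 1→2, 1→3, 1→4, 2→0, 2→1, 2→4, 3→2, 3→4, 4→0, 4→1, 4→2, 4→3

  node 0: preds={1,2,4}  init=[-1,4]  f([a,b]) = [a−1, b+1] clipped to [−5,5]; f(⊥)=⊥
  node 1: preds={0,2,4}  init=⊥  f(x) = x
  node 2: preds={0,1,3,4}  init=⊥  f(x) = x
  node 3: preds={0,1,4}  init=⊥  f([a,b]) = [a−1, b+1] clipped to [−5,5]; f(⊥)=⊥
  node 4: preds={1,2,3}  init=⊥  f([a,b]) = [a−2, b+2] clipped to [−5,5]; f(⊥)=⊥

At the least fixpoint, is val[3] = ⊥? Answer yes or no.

Worklist (15 pops):
  #1 pop 0: in=⊥ → [-1,4] (no change)
  #2 pop 1: in=[-1,4] → [-1,4] (was ⊥); enqueue [0]
  #3 pop 2: in=[-1,4] → [-1,4] (was ⊥); enqueue [1]
  #4 pop 3: in=[-1,4] → [-2,5] (was ⊥); enqueue [2]
  #5 pop 4: in=[-2,5] → [-4,5] (was ⊥); enqueue [3]
  #6 pop 0: in=[-4,5] → [-5,5] (was [-1,4]); enqueue []
  #7 pop 1: in=[-5,5] → [-5,5] (was [-1,4]); enqueue [0,4]
  #8 pop 2: in=[-5,5] → [-5,5] (was [-1,4]); enqueue [1]
  #9 pop 3: in=[-5,5] → [-5,5] (was [-2,5]); enqueue [2]
  #10 pop 0: in=[-5,5] → [-5,5] (no change)
  #11 pop 4: in=[-5,5] → [-5,5] (was [-4,5]); enqueue [0,3]
  #12 pop 1: in=[-5,5] → [-5,5] (no change)
  #13 pop 2: in=[-5,5] → [-5,5] (no change)
  #14 pop 0: in=[-5,5] → [-5,5] (no change)
  #15 pop 3: in=[-5,5] → [-5,5] (no change)

Fixpoint:
  val[0] = [-5,5]
  val[1] = [-5,5]
  val[2] = [-5,5]
  val[3] = [-5,5]
  val[4] = [-5,5]

no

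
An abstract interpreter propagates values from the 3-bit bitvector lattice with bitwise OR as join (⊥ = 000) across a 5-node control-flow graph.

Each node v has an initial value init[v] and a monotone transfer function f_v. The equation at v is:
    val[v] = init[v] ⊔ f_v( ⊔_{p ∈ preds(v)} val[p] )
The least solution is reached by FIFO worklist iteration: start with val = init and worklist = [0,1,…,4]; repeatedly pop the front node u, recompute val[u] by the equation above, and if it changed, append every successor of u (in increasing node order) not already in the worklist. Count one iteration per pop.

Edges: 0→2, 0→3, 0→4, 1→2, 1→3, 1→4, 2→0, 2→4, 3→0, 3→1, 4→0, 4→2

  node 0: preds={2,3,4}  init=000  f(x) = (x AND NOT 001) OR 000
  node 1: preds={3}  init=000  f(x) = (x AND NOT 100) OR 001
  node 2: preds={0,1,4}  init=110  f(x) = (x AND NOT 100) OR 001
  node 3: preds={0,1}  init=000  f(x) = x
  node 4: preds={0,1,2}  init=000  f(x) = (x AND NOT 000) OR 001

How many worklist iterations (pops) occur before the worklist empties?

Trace (10 dequeues):
  [1] u=0 | in 110 | out 110 | prev 000 | push {}
  [2] u=1 | in 000 | out 001 | prev 000 | push {}
  [3] u=2 | in 111 | out 111 | prev 110 | push {0}
  [4] u=3 | in 111 | out 111 | prev 000 | push {1}
  [5] u=4 | in 111 | out 111 | prev 000 | push {2}
  [6] u=0 | in 111 | out 110 | ==
  [7] u=1 | in 111 | out 011 | prev 001 | push {3,4}
  [8] u=2 | in 111 | out 111 | ==
  [9] u=3 | in 111 | out 111 | ==
  [10] u=4 | in 111 | out 111 | ==

Converged values:
  [0] 110
  [1] 011
  [2] 111
  [3] 111
  [4] 111

10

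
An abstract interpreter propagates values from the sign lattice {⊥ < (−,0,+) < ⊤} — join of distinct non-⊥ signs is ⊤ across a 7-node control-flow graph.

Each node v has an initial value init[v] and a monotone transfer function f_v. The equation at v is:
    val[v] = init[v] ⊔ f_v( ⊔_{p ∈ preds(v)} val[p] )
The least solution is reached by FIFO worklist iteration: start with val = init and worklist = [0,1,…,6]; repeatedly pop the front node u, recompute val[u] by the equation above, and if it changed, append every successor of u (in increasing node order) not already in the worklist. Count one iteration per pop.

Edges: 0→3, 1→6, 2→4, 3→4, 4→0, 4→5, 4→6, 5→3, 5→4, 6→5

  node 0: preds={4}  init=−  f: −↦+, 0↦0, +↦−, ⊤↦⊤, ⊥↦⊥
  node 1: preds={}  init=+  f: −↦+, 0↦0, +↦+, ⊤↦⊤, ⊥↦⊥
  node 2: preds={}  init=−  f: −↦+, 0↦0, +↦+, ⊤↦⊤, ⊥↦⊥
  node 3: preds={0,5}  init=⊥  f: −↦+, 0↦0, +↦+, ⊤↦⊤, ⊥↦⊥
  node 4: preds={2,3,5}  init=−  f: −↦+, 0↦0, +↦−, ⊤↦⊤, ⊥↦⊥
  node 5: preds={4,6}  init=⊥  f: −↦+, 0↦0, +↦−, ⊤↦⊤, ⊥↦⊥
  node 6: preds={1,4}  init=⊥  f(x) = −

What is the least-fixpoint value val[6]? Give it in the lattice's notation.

−

Iteration log — 11 steps:
  step 1. node 0  ⊔preds=−  new=⊤  old=−  +wl: 
  step 2. node 1  ⊔preds=⊥  new=+  stable
  step 3. node 2  ⊔preds=⊥  new=−  stable
  step 4. node 3  ⊔preds=⊤  new=⊤  old=⊥  +wl: 
  step 5. node 4  ⊔preds=⊤  new=⊤  old=−  +wl: 0
  step 6. node 5  ⊔preds=⊤  new=⊤  old=⊥  +wl: 3,4
  step 7. node 6  ⊔preds=⊤  new=−  old=⊥  +wl: 5
  step 8. node 0  ⊔preds=⊤  new=⊤  stable
  step 9. node 3  ⊔preds=⊤  new=⊤  stable
  step 10. node 4  ⊔preds=⊤  new=⊤  stable
  step 11. node 5  ⊔preds=⊤  new=⊤  stable

Least fixpoint reached:
  node 0: ⊤
  node 1: +
  node 2: −
  node 3: ⊤
  node 4: ⊤
  node 5: ⊤
  node 6: −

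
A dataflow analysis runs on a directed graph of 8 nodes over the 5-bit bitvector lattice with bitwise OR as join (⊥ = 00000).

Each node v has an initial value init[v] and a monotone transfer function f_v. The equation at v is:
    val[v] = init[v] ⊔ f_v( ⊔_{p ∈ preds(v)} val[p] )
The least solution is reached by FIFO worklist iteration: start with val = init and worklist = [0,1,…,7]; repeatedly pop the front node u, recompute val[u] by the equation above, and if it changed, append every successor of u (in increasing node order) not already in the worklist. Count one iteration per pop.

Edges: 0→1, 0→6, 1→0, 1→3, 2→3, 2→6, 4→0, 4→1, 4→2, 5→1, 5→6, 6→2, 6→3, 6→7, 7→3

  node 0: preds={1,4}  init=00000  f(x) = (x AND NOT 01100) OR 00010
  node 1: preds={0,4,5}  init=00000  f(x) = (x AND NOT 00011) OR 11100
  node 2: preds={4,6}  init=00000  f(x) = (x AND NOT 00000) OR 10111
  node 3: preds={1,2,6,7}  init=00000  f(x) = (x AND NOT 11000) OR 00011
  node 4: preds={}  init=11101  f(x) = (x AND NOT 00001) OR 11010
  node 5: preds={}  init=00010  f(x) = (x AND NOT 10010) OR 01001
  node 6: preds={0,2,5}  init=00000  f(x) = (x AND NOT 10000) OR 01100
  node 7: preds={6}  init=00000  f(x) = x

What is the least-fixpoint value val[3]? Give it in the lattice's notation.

Iteration log — 12 steps:
  step 1. node 0  ⊔preds=11101  new=10011  old=00000  +wl: 
  step 2. node 1  ⊔preds=11111  new=11100  old=00000  +wl: 0
  step 3. node 2  ⊔preds=11101  new=11111  old=00000  +wl: 
  step 4. node 3  ⊔preds=11111  new=00111  old=00000  +wl: 
  step 5. node 4  ⊔preds=00000  new=11111  old=11101  +wl: 1,2
  step 6. node 5  ⊔preds=00000  new=01011  old=00010  +wl: 
  step 7. node 6  ⊔preds=11111  new=01111  old=00000  +wl: 3
  step 8. node 7  ⊔preds=01111  new=01111  old=00000  +wl: 
  step 9. node 0  ⊔preds=11111  new=10011  stable
  step 10. node 1  ⊔preds=11111  new=11100  stable
  step 11. node 2  ⊔preds=11111  new=11111  stable
  step 12. node 3  ⊔preds=11111  new=00111  stable

Least fixpoint reached:
  node 0: 10011
  node 1: 11100
  node 2: 11111
  node 3: 00111
  node 4: 11111
  node 5: 01011
  node 6: 01111
  node 7: 01111

00111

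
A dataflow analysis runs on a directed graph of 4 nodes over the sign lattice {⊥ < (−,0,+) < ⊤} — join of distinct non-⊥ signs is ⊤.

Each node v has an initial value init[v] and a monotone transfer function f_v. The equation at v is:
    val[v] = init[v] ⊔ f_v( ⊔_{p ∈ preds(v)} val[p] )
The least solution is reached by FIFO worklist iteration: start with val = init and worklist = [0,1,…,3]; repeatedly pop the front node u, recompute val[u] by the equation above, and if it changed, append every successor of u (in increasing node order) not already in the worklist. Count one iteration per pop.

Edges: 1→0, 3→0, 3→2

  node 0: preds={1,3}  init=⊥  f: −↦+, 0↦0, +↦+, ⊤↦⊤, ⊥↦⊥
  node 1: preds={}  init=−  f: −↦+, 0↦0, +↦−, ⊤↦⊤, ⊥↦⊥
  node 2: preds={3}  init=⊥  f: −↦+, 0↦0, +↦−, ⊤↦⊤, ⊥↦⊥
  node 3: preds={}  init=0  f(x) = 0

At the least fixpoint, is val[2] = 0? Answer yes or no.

yes

Worklist (4 pops):
  #1 pop 0: in=⊤ → ⊤ (was ⊥); enqueue []
  #2 pop 1: in=⊥ → − (no change)
  #3 pop 2: in=0 → 0 (was ⊥); enqueue []
  #4 pop 3: in=⊥ → 0 (no change)

Fixpoint:
  val[0] = ⊤
  val[1] = −
  val[2] = 0
  val[3] = 0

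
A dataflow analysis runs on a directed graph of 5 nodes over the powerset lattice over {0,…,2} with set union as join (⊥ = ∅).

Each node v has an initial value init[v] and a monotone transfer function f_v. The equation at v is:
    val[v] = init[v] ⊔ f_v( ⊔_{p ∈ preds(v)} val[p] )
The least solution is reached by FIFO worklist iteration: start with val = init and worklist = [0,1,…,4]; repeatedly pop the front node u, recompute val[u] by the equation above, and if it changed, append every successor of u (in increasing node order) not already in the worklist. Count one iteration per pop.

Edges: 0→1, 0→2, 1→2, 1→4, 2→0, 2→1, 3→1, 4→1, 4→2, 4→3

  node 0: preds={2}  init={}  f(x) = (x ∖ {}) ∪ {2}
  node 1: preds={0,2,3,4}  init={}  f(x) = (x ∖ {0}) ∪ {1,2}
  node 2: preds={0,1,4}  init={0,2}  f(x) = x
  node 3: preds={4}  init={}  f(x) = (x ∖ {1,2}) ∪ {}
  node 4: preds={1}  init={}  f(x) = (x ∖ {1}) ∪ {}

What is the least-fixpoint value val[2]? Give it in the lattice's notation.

{0,1,2}

Iteration log — 9 steps:
  step 1. node 0  ⊔preds={0,2}  new={0,2}  old={}  +wl: 
  step 2. node 1  ⊔preds={0,2}  new={1,2}  old={}  +wl: 
  step 3. node 2  ⊔preds={0,1,2}  new={0,1,2}  old={0,2}  +wl: 0,1
  step 4. node 3  ⊔preds={}  new={}  stable
  step 5. node 4  ⊔preds={1,2}  new={2}  old={}  +wl: 2,3
  step 6. node 0  ⊔preds={0,1,2}  new={0,1,2}  old={0,2}  +wl: 
  step 7. node 1  ⊔preds={0,1,2}  new={1,2}  stable
  step 8. node 2  ⊔preds={0,1,2}  new={0,1,2}  stable
  step 9. node 3  ⊔preds={2}  new={}  stable

Least fixpoint reached:
  node 0: {0,1,2}
  node 1: {1,2}
  node 2: {0,1,2}
  node 3: {}
  node 4: {2}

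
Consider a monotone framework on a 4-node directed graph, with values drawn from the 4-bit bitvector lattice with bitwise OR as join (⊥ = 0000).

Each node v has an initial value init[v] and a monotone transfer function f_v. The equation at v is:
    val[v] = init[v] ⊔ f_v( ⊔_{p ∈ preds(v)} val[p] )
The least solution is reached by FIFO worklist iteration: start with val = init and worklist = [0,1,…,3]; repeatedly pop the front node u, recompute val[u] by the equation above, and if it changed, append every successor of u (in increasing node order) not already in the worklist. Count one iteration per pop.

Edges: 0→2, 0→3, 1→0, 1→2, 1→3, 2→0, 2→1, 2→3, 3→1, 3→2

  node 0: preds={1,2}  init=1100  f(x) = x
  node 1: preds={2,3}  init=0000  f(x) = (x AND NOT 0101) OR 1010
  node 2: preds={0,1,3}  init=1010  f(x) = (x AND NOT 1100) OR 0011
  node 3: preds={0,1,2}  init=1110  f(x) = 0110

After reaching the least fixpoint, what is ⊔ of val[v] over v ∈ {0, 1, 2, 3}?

1111

Trace (8 dequeues):
  [1] u=0 | in 1010 | out 1110 | prev 1100 | push {}
  [2] u=1 | in 1110 | out 1010 | prev 0000 | push {0}
  [3] u=2 | in 1110 | out 1011 | prev 1010 | push {1}
  [4] u=3 | in 1111 | out 1110 | ==
  [5] u=0 | in 1011 | out 1111 | prev 1110 | push {2,3}
  [6] u=1 | in 1111 | out 1010 | ==
  [7] u=2 | in 1111 | out 1011 | ==
  [8] u=3 | in 1111 | out 1110 | ==

Converged values:
  [0] 1111
  [1] 1010
  [2] 1011
  [3] 1110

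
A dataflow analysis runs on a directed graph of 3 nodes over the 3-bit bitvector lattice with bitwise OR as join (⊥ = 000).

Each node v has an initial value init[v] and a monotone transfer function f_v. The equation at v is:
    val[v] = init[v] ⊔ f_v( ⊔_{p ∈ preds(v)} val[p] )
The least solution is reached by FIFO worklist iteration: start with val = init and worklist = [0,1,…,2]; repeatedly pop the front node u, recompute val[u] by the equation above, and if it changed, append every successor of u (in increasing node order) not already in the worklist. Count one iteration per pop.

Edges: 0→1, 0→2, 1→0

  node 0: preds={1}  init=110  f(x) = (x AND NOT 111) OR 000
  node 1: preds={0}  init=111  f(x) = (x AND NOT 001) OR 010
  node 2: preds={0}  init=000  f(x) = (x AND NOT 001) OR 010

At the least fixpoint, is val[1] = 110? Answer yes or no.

Trace (3 dequeues):
  [1] u=0 | in 111 | out 110 | ==
  [2] u=1 | in 110 | out 111 | ==
  [3] u=2 | in 110 | out 110 | prev 000 | push {}

Converged values:
  [0] 110
  [1] 111
  [2] 110

no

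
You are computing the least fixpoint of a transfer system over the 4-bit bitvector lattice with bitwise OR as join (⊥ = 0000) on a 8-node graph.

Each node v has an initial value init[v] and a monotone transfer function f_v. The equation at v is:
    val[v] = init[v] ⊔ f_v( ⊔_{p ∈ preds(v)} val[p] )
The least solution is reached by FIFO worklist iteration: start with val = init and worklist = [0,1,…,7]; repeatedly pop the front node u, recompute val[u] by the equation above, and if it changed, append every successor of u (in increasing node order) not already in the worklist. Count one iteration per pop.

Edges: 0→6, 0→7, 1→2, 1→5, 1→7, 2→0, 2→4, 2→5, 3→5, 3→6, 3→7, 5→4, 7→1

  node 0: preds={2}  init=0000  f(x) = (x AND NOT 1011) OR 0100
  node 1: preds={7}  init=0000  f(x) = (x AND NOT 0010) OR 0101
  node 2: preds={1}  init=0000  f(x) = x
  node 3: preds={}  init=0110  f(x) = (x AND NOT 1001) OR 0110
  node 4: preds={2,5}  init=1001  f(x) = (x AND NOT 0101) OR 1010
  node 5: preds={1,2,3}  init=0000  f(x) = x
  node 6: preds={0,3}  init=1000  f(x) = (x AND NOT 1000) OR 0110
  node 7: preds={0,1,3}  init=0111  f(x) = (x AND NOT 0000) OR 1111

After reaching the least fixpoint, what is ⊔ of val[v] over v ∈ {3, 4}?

1111

Iteration log — 16 steps:
  step 1. node 0  ⊔preds=0000  new=0100  old=0000  +wl: 
  step 2. node 1  ⊔preds=0111  new=0101  old=0000  +wl: 
  step 3. node 2  ⊔preds=0101  new=0101  old=0000  +wl: 0
  step 4. node 3  ⊔preds=0000  new=0110  stable
  step 5. node 4  ⊔preds=0101  new=1011  old=1001  +wl: 
  step 6. node 5  ⊔preds=0111  new=0111  old=0000  +wl: 4
  step 7. node 6  ⊔preds=0110  new=1110  old=1000  +wl: 
  step 8. node 7  ⊔preds=0111  new=1111  old=0111  +wl: 1
  step 9. node 0  ⊔preds=0101  new=0100  stable
  step 10. node 4  ⊔preds=0111  new=1011  stable
  step 11. node 1  ⊔preds=1111  new=1101  old=0101  +wl: 2,5,7
  step 12. node 2  ⊔preds=1101  new=1101  old=0101  +wl: 0,4
  step 13. node 5  ⊔preds=1111  new=1111  old=0111  +wl: 
  step 14. node 7  ⊔preds=1111  new=1111  stable
  step 15. node 0  ⊔preds=1101  new=0100  stable
  step 16. node 4  ⊔preds=1111  new=1011  stable

Least fixpoint reached:
  node 0: 0100
  node 1: 1101
  node 2: 1101
  node 3: 0110
  node 4: 1011
  node 5: 1111
  node 6: 1110
  node 7: 1111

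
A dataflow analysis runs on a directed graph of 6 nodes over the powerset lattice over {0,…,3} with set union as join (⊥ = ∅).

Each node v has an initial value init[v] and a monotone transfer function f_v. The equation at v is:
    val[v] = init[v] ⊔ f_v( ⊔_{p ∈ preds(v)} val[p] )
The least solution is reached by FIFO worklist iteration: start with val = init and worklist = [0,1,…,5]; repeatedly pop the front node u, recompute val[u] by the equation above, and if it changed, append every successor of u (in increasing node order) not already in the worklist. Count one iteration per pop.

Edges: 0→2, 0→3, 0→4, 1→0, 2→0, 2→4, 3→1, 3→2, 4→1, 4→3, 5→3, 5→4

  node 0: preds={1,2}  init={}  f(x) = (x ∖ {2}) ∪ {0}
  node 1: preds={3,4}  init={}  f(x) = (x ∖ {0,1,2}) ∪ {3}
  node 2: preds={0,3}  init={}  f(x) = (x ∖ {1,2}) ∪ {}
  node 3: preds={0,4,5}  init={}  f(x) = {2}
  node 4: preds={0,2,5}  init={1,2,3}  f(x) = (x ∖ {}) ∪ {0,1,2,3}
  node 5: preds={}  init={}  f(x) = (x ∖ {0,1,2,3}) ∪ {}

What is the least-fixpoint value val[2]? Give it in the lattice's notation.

Worklist (12 pops):
  #1 pop 0: in={} → {0} (was {}); enqueue []
  #2 pop 1: in={1,2,3} → {3} (was {}); enqueue [0]
  #3 pop 2: in={0} → {0} (was {}); enqueue []
  #4 pop 3: in={0,1,2,3} → {2} (was {}); enqueue [1,2]
  #5 pop 4: in={0} → {0,1,2,3} (was {1,2,3}); enqueue [3]
  #6 pop 5: in={} → {} (no change)
  #7 pop 0: in={0,3} → {0,3} (was {0}); enqueue [4]
  #8 pop 1: in={0,1,2,3} → {3} (no change)
  #9 pop 2: in={0,2,3} → {0,3} (was {0}); enqueue [0]
  #10 pop 3: in={0,1,2,3} → {2} (no change)
  #11 pop 4: in={0,3} → {0,1,2,3} (no change)
  #12 pop 0: in={0,3} → {0,3} (no change)

Fixpoint:
  val[0] = {0,3}
  val[1] = {3}
  val[2] = {0,3}
  val[3] = {2}
  val[4] = {0,1,2,3}
  val[5] = {}

{0,3}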